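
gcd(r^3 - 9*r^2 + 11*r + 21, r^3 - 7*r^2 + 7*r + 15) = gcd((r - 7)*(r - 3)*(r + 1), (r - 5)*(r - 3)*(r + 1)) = r^2 - 2*r - 3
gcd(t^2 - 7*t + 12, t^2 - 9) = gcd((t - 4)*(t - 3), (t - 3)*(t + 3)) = t - 3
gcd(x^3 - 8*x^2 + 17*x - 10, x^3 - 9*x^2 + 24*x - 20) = x^2 - 7*x + 10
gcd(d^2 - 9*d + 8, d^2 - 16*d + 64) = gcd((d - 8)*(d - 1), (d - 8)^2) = d - 8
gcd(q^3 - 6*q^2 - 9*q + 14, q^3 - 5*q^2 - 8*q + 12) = q^2 + q - 2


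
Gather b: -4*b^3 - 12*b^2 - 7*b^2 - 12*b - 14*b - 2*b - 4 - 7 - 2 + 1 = -4*b^3 - 19*b^2 - 28*b - 12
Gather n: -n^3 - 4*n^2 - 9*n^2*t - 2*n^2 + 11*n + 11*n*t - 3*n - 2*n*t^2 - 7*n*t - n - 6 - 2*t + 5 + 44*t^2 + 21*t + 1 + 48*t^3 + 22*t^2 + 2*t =-n^3 + n^2*(-9*t - 6) + n*(-2*t^2 + 4*t + 7) + 48*t^3 + 66*t^2 + 21*t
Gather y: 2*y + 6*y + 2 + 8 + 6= 8*y + 16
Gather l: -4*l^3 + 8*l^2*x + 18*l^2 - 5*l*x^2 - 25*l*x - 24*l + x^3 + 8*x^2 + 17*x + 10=-4*l^3 + l^2*(8*x + 18) + l*(-5*x^2 - 25*x - 24) + x^3 + 8*x^2 + 17*x + 10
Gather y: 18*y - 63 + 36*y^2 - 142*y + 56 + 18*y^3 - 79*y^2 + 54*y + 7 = 18*y^3 - 43*y^2 - 70*y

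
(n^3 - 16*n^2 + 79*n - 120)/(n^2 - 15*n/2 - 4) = 2*(n^2 - 8*n + 15)/(2*n + 1)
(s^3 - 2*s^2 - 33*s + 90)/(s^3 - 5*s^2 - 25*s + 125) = (s^2 + 3*s - 18)/(s^2 - 25)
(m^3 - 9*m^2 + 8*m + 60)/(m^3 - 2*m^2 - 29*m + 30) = (m^2 - 3*m - 10)/(m^2 + 4*m - 5)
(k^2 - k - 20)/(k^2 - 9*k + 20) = (k + 4)/(k - 4)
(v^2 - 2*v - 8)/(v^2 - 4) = (v - 4)/(v - 2)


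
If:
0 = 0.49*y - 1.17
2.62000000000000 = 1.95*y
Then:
No Solution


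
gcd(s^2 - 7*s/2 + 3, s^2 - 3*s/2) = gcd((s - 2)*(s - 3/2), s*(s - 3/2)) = s - 3/2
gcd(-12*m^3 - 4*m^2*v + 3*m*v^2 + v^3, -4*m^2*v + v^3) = -4*m^2 + v^2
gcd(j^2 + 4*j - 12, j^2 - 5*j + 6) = j - 2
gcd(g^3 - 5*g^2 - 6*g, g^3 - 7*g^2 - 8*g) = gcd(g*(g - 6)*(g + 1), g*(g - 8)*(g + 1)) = g^2 + g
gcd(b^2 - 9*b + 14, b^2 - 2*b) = b - 2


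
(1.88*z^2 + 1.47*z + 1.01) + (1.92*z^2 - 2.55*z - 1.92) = 3.8*z^2 - 1.08*z - 0.91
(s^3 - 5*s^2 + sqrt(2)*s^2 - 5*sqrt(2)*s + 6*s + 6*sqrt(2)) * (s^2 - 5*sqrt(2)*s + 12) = s^5 - 4*sqrt(2)*s^4 - 5*s^4 + 8*s^3 + 20*sqrt(2)*s^3 - 12*sqrt(2)*s^2 - 10*s^2 - 60*sqrt(2)*s + 12*s + 72*sqrt(2)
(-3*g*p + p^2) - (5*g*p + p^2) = -8*g*p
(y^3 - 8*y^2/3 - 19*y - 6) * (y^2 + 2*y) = y^5 - 2*y^4/3 - 73*y^3/3 - 44*y^2 - 12*y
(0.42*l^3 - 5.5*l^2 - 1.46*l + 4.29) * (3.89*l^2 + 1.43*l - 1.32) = 1.6338*l^5 - 20.7944*l^4 - 14.0988*l^3 + 21.8603*l^2 + 8.0619*l - 5.6628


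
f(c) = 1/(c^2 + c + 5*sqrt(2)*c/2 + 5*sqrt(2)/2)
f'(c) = (-2*c - 5*sqrt(2)/2 - 1)/(c^2 + c + 5*sqrt(2)*c/2 + 5*sqrt(2)/2)^2 = 2*(-4*c - 5*sqrt(2) - 2)/(2*c^2 + 2*c + 5*sqrt(2)*c + 5*sqrt(2))^2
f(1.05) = 0.11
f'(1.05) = -0.08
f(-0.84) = 2.32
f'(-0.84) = -15.35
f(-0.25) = 0.41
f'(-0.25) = -0.66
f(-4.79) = 0.21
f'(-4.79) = 0.22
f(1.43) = 0.08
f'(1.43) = -0.05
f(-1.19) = -2.24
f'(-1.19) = -10.85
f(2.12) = 0.06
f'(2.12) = -0.03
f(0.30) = 0.20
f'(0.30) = -0.21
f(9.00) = 0.01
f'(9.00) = 0.00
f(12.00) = 0.00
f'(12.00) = 0.00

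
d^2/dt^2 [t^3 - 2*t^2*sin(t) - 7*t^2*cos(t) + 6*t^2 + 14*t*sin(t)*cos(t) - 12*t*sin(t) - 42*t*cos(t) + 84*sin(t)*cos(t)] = 2*t^2*sin(t) + 7*t^2*cos(t) + 40*t*sin(t) - 28*t*sin(2*t) + 34*t*cos(t) + 6*t + 80*sin(t) - 168*sin(2*t) - 38*cos(t) + 28*cos(2*t) + 12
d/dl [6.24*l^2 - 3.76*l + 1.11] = 12.48*l - 3.76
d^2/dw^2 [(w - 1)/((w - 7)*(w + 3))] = 2*(w^3 - 3*w^2 + 75*w - 121)/(w^6 - 12*w^5 - 15*w^4 + 440*w^3 + 315*w^2 - 5292*w - 9261)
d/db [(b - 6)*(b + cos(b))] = b + (6 - b)*(sin(b) - 1) + cos(b)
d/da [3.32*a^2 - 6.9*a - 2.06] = 6.64*a - 6.9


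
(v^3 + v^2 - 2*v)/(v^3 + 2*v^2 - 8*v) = (v^2 + v - 2)/(v^2 + 2*v - 8)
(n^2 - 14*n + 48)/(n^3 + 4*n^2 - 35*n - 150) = (n - 8)/(n^2 + 10*n + 25)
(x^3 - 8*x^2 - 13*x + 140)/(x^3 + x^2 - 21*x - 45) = (x^2 - 3*x - 28)/(x^2 + 6*x + 9)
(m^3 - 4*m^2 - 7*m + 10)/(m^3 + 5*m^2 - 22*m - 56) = (m^2 - 6*m + 5)/(m^2 + 3*m - 28)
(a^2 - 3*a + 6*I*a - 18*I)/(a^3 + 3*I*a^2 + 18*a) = (a - 3)/(a*(a - 3*I))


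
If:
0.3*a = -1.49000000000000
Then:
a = -4.97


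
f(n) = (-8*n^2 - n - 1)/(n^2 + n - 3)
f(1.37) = -70.41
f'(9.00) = -0.01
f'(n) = (-16*n - 1)/(n^2 + n - 3) + (-2*n - 1)*(-8*n^2 - n - 1)/(n^2 + n - 3)^2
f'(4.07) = 0.29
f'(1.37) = 973.79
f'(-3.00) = -23.22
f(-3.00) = -23.33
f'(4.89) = 0.12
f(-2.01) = 32.28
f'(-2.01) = -132.65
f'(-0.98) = -5.67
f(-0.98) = 2.55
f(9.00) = -7.56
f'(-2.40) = -1206.17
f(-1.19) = 4.02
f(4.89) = -7.64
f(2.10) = -10.93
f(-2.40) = -124.11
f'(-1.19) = -8.50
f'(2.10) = 6.34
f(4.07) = -7.80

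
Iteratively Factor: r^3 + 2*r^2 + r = (r)*(r^2 + 2*r + 1) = r*(r + 1)*(r + 1)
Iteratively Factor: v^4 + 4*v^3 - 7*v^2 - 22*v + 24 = (v + 3)*(v^3 + v^2 - 10*v + 8) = (v - 2)*(v + 3)*(v^2 + 3*v - 4) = (v - 2)*(v - 1)*(v + 3)*(v + 4)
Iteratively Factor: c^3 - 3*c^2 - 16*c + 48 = (c + 4)*(c^2 - 7*c + 12) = (c - 3)*(c + 4)*(c - 4)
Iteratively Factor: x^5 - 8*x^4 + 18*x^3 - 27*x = (x - 3)*(x^4 - 5*x^3 + 3*x^2 + 9*x) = (x - 3)*(x + 1)*(x^3 - 6*x^2 + 9*x) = x*(x - 3)*(x + 1)*(x^2 - 6*x + 9) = x*(x - 3)^2*(x + 1)*(x - 3)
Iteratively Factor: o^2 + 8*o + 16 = (o + 4)*(o + 4)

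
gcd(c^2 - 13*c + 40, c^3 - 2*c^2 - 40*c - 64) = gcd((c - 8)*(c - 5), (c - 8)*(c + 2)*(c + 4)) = c - 8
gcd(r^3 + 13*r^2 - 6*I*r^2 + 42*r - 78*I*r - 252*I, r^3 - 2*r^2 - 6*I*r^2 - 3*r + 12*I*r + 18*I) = r - 6*I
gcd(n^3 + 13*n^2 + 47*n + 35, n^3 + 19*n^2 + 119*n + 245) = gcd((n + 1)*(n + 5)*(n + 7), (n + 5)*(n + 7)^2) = n^2 + 12*n + 35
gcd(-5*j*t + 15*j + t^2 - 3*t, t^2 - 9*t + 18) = t - 3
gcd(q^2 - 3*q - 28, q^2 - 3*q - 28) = q^2 - 3*q - 28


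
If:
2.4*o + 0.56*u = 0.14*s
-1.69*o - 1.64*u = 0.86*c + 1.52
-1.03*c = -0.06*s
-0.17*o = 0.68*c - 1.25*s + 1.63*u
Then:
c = -0.08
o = 0.16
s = -1.40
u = -1.05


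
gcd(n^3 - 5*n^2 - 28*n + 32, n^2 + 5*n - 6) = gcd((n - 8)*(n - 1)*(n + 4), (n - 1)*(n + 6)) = n - 1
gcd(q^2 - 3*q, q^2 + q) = q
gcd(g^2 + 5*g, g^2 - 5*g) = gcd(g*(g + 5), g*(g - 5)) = g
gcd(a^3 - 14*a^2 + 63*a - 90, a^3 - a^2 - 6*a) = a - 3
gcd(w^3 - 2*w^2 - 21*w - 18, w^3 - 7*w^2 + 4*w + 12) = w^2 - 5*w - 6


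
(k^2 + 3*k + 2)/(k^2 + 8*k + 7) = (k + 2)/(k + 7)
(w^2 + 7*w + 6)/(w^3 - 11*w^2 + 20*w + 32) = (w + 6)/(w^2 - 12*w + 32)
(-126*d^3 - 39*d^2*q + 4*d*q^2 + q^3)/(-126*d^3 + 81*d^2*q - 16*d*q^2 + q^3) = (21*d^2 + 10*d*q + q^2)/(21*d^2 - 10*d*q + q^2)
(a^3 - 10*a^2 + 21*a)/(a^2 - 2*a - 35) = a*(a - 3)/(a + 5)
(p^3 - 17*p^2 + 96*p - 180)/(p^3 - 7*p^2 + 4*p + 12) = (p^2 - 11*p + 30)/(p^2 - p - 2)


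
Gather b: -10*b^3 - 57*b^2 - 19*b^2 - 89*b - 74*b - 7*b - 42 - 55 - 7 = -10*b^3 - 76*b^2 - 170*b - 104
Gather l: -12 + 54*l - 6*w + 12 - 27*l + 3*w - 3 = 27*l - 3*w - 3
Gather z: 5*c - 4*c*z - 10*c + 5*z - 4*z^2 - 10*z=-5*c - 4*z^2 + z*(-4*c - 5)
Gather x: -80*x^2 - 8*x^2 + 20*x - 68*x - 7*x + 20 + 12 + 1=-88*x^2 - 55*x + 33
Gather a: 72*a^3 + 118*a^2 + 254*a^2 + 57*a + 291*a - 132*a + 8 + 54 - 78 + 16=72*a^3 + 372*a^2 + 216*a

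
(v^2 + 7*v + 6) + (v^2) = 2*v^2 + 7*v + 6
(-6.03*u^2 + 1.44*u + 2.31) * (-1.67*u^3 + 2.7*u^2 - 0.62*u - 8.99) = 10.0701*u^5 - 18.6858*u^4 + 3.7689*u^3 + 59.5539*u^2 - 14.3778*u - 20.7669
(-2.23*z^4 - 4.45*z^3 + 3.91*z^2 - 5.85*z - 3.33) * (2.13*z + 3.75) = -4.7499*z^5 - 17.841*z^4 - 8.3592*z^3 + 2.202*z^2 - 29.0304*z - 12.4875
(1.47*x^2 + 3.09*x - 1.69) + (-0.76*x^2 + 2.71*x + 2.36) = 0.71*x^2 + 5.8*x + 0.67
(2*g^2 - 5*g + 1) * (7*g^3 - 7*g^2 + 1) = 14*g^5 - 49*g^4 + 42*g^3 - 5*g^2 - 5*g + 1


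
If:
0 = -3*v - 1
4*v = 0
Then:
No Solution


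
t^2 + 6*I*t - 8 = (t + 2*I)*(t + 4*I)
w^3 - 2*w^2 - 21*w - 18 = (w - 6)*(w + 1)*(w + 3)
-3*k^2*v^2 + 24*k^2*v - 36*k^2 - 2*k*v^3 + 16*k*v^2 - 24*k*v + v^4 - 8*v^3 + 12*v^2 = (-3*k + v)*(k + v)*(v - 6)*(v - 2)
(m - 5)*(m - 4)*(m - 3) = m^3 - 12*m^2 + 47*m - 60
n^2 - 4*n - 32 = (n - 8)*(n + 4)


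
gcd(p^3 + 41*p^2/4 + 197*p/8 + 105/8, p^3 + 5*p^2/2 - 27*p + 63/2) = p + 7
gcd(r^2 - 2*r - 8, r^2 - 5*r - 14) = r + 2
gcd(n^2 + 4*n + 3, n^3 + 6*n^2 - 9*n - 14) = n + 1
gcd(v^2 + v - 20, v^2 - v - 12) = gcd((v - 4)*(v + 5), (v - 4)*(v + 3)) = v - 4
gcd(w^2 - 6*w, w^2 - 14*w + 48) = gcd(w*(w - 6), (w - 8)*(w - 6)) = w - 6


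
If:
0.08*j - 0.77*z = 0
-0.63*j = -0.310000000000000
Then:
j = 0.49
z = 0.05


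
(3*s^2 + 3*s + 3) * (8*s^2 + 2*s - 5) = 24*s^4 + 30*s^3 + 15*s^2 - 9*s - 15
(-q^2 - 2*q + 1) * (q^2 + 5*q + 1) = -q^4 - 7*q^3 - 10*q^2 + 3*q + 1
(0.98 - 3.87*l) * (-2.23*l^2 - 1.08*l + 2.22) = 8.6301*l^3 + 1.9942*l^2 - 9.6498*l + 2.1756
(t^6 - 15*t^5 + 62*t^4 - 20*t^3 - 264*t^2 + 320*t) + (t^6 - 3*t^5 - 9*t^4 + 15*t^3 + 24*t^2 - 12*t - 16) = 2*t^6 - 18*t^5 + 53*t^4 - 5*t^3 - 240*t^2 + 308*t - 16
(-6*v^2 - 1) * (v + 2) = -6*v^3 - 12*v^2 - v - 2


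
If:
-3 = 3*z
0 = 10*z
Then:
No Solution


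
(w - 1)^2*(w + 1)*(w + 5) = w^4 + 4*w^3 - 6*w^2 - 4*w + 5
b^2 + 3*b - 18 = (b - 3)*(b + 6)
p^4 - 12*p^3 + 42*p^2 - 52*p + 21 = (p - 7)*(p - 3)*(p - 1)^2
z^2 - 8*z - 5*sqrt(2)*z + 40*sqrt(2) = (z - 8)*(z - 5*sqrt(2))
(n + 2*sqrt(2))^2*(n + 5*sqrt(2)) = n^3 + 9*sqrt(2)*n^2 + 48*n + 40*sqrt(2)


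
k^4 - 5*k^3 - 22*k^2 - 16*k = k*(k - 8)*(k + 1)*(k + 2)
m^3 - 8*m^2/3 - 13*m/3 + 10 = (m - 3)*(m - 5/3)*(m + 2)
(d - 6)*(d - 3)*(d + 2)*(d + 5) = d^4 - 2*d^3 - 35*d^2 + 36*d + 180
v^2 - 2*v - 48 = (v - 8)*(v + 6)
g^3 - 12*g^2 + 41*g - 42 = (g - 7)*(g - 3)*(g - 2)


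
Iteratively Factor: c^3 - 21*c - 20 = (c + 1)*(c^2 - c - 20) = (c + 1)*(c + 4)*(c - 5)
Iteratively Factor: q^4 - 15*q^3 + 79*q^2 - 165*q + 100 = (q - 1)*(q^3 - 14*q^2 + 65*q - 100) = (q - 5)*(q - 1)*(q^2 - 9*q + 20) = (q - 5)^2*(q - 1)*(q - 4)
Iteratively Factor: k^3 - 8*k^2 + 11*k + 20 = (k - 5)*(k^2 - 3*k - 4) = (k - 5)*(k - 4)*(k + 1)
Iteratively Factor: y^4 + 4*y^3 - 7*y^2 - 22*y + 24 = (y + 4)*(y^3 - 7*y + 6) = (y - 2)*(y + 4)*(y^2 + 2*y - 3) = (y - 2)*(y - 1)*(y + 4)*(y + 3)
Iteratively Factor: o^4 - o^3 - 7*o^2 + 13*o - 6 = (o - 2)*(o^3 + o^2 - 5*o + 3) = (o - 2)*(o - 1)*(o^2 + 2*o - 3) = (o - 2)*(o - 1)^2*(o + 3)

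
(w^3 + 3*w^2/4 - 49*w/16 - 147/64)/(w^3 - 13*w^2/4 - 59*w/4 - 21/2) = (w^2 - w - 21/16)/(w^2 - 5*w - 6)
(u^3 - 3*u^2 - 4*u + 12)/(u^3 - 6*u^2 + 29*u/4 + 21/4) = 4*(u^2 - 4)/(4*u^2 - 12*u - 7)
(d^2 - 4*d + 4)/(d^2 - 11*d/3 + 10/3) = 3*(d - 2)/(3*d - 5)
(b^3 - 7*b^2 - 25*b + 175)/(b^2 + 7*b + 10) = (b^2 - 12*b + 35)/(b + 2)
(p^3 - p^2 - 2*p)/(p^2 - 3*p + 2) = p*(p + 1)/(p - 1)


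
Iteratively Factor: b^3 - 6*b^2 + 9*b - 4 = (b - 1)*(b^2 - 5*b + 4) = (b - 4)*(b - 1)*(b - 1)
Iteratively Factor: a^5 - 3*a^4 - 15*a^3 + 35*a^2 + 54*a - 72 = (a - 3)*(a^4 - 15*a^2 - 10*a + 24) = (a - 4)*(a - 3)*(a^3 + 4*a^2 + a - 6) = (a - 4)*(a - 3)*(a - 1)*(a^2 + 5*a + 6) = (a - 4)*(a - 3)*(a - 1)*(a + 2)*(a + 3)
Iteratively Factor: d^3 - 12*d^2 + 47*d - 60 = (d - 5)*(d^2 - 7*d + 12) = (d - 5)*(d - 3)*(d - 4)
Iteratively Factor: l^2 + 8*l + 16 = (l + 4)*(l + 4)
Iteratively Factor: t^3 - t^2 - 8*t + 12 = (t - 2)*(t^2 + t - 6) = (t - 2)^2*(t + 3)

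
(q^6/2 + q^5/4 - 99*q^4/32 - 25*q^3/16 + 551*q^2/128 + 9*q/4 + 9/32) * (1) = q^6/2 + q^5/4 - 99*q^4/32 - 25*q^3/16 + 551*q^2/128 + 9*q/4 + 9/32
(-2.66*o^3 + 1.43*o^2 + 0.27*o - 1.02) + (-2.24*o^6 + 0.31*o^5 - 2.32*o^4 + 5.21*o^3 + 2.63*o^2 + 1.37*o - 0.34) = -2.24*o^6 + 0.31*o^5 - 2.32*o^4 + 2.55*o^3 + 4.06*o^2 + 1.64*o - 1.36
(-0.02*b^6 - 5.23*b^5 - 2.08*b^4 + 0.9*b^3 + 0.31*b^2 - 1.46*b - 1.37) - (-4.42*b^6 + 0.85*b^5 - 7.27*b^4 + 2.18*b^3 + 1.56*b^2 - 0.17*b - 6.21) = 4.4*b^6 - 6.08*b^5 + 5.19*b^4 - 1.28*b^3 - 1.25*b^2 - 1.29*b + 4.84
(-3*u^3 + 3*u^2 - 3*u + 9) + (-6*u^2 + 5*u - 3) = -3*u^3 - 3*u^2 + 2*u + 6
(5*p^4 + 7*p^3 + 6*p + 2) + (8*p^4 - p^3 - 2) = 13*p^4 + 6*p^3 + 6*p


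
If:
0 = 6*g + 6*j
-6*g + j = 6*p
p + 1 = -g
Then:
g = 6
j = -6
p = -7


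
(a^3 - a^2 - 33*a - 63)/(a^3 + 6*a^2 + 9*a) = (a - 7)/a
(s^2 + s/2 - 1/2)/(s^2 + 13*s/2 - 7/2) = (s + 1)/(s + 7)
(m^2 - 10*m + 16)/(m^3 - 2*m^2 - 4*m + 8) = (m - 8)/(m^2 - 4)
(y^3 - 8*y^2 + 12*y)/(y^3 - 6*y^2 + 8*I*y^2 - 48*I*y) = (y - 2)/(y + 8*I)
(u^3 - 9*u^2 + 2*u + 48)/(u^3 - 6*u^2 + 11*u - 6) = (u^2 - 6*u - 16)/(u^2 - 3*u + 2)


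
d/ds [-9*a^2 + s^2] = 2*s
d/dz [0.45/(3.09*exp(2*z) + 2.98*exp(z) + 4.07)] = (-2.781*exp(z) - 1.341)*exp(z)/(3.09*exp(2*z) + 2.98*exp(z) + 4.07)^2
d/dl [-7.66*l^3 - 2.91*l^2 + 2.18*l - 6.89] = -22.98*l^2 - 5.82*l + 2.18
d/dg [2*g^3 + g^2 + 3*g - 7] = 6*g^2 + 2*g + 3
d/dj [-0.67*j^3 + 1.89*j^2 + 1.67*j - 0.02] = -2.01*j^2 + 3.78*j + 1.67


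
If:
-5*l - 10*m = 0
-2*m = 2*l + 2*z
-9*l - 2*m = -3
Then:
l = 3/8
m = -3/16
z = -3/16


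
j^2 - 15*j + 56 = (j - 8)*(j - 7)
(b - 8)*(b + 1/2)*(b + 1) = b^3 - 13*b^2/2 - 23*b/2 - 4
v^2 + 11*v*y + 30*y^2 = (v + 5*y)*(v + 6*y)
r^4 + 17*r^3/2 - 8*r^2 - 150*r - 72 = (r - 4)*(r + 1/2)*(r + 6)^2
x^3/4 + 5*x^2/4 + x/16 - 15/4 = (x/4 + 1)*(x - 3/2)*(x + 5/2)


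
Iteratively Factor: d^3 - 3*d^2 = (d)*(d^2 - 3*d) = d^2*(d - 3)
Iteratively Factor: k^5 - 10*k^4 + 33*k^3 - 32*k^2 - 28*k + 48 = (k - 2)*(k^4 - 8*k^3 + 17*k^2 + 2*k - 24) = (k - 4)*(k - 2)*(k^3 - 4*k^2 + k + 6) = (k - 4)*(k - 2)^2*(k^2 - 2*k - 3) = (k - 4)*(k - 2)^2*(k + 1)*(k - 3)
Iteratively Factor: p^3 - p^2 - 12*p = (p - 4)*(p^2 + 3*p) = p*(p - 4)*(p + 3)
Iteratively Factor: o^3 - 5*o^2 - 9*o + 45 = (o + 3)*(o^2 - 8*o + 15) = (o - 5)*(o + 3)*(o - 3)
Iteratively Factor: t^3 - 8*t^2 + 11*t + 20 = (t + 1)*(t^2 - 9*t + 20) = (t - 4)*(t + 1)*(t - 5)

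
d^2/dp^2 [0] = 0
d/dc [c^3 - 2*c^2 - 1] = c*(3*c - 4)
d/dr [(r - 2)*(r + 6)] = 2*r + 4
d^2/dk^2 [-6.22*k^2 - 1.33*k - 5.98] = -12.4400000000000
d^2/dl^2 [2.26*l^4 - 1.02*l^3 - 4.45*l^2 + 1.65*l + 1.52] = 27.12*l^2 - 6.12*l - 8.9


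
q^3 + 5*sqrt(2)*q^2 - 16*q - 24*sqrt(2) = (q - 2*sqrt(2))*(q + sqrt(2))*(q + 6*sqrt(2))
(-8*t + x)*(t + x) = -8*t^2 - 7*t*x + x^2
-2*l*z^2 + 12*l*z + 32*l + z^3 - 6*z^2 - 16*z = (-2*l + z)*(z - 8)*(z + 2)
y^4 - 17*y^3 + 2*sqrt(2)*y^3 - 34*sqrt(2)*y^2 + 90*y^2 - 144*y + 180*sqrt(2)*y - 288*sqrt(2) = (y - 8)*(y - 6)*(y - 3)*(y + 2*sqrt(2))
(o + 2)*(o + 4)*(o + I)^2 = o^4 + 6*o^3 + 2*I*o^3 + 7*o^2 + 12*I*o^2 - 6*o + 16*I*o - 8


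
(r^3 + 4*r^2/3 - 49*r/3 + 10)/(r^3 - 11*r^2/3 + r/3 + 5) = (3*r^2 + 13*r - 10)/(3*r^2 - 2*r - 5)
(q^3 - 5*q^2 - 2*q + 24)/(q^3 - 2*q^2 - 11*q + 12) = (q^2 - q - 6)/(q^2 + 2*q - 3)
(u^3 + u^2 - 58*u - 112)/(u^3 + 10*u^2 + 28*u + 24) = (u^2 - u - 56)/(u^2 + 8*u + 12)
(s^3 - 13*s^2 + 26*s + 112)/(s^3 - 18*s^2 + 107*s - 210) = (s^2 - 6*s - 16)/(s^2 - 11*s + 30)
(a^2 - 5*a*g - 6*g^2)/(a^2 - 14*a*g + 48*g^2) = (a + g)/(a - 8*g)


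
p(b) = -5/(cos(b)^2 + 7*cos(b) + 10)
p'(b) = -5*(2*sin(b)*cos(b) + 7*sin(b))/(cos(b)^2 + 7*cos(b) + 10)^2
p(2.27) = -0.85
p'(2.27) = -0.63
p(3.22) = -1.25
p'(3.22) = 0.12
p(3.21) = -1.25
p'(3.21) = 0.11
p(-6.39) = -0.28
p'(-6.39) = 0.01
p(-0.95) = -0.35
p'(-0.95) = 0.16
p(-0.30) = -0.28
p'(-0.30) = 0.04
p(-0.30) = -0.28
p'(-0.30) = 0.04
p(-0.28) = -0.28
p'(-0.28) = 0.04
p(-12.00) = -0.30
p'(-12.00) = -0.08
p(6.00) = -0.28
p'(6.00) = 0.04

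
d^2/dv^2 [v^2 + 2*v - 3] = 2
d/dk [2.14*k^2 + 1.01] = 4.28*k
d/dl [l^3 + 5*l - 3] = 3*l^2 + 5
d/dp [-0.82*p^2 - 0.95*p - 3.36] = -1.64*p - 0.95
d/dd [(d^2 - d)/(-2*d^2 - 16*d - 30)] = 3*(-3*d^2 - 10*d + 5)/(2*(d^4 + 16*d^3 + 94*d^2 + 240*d + 225))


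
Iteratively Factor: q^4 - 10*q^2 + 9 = (q - 3)*(q^3 + 3*q^2 - q - 3) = (q - 3)*(q - 1)*(q^2 + 4*q + 3) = (q - 3)*(q - 1)*(q + 1)*(q + 3)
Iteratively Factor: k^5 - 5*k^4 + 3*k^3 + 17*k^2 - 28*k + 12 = (k - 2)*(k^4 - 3*k^3 - 3*k^2 + 11*k - 6) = (k - 2)*(k - 1)*(k^3 - 2*k^2 - 5*k + 6) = (k - 2)*(k - 1)^2*(k^2 - k - 6) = (k - 2)*(k - 1)^2*(k + 2)*(k - 3)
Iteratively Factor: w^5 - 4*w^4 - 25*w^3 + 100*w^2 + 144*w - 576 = (w - 4)*(w^4 - 25*w^2 + 144) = (w - 4)*(w - 3)*(w^3 + 3*w^2 - 16*w - 48) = (w - 4)^2*(w - 3)*(w^2 + 7*w + 12) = (w - 4)^2*(w - 3)*(w + 4)*(w + 3)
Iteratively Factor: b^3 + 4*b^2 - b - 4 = (b - 1)*(b^2 + 5*b + 4) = (b - 1)*(b + 4)*(b + 1)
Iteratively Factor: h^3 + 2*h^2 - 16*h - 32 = (h - 4)*(h^2 + 6*h + 8) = (h - 4)*(h + 4)*(h + 2)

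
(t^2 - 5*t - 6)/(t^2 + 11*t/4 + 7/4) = 4*(t - 6)/(4*t + 7)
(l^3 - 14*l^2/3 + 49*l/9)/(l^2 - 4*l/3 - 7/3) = l*(3*l - 7)/(3*(l + 1))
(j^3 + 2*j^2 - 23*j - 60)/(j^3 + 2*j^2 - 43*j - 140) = (j^2 - 2*j - 15)/(j^2 - 2*j - 35)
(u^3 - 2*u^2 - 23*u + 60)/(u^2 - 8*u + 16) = (u^2 + 2*u - 15)/(u - 4)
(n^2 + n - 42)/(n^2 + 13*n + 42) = (n - 6)/(n + 6)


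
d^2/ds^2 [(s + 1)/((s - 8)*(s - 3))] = 2*(s^3 + 3*s^2 - 105*s + 361)/(s^6 - 33*s^5 + 435*s^4 - 2915*s^3 + 10440*s^2 - 19008*s + 13824)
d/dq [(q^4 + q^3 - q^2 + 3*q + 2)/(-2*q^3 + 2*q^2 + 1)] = (-2*q^6 + 4*q^5 + 16*q^3 + 9*q^2 - 10*q + 3)/(4*q^6 - 8*q^5 + 4*q^4 - 4*q^3 + 4*q^2 + 1)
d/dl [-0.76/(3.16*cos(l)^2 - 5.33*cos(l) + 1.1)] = (4.0508 - 4.8032*cos(l))*sin(l)/(3.16*cos(l)^2 - 5.33*cos(l) + 1.1)^2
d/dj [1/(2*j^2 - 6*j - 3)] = 2*(3 - 2*j)/(-2*j^2 + 6*j + 3)^2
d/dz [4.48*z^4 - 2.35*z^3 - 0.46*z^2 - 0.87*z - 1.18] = 17.92*z^3 - 7.05*z^2 - 0.92*z - 0.87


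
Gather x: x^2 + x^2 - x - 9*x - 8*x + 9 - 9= 2*x^2 - 18*x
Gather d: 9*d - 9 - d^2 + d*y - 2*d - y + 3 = -d^2 + d*(y + 7) - y - 6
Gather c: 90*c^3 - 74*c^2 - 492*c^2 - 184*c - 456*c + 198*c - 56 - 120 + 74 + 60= 90*c^3 - 566*c^2 - 442*c - 42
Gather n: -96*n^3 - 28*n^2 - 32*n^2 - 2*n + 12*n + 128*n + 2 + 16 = -96*n^3 - 60*n^2 + 138*n + 18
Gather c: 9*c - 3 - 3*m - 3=9*c - 3*m - 6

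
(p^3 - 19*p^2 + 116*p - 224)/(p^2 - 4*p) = p - 15 + 56/p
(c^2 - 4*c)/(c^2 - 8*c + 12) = c*(c - 4)/(c^2 - 8*c + 12)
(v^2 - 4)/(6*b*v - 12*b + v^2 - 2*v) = (v + 2)/(6*b + v)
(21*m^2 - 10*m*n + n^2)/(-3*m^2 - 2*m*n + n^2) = (-7*m + n)/(m + n)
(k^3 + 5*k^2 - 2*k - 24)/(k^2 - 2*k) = k + 7 + 12/k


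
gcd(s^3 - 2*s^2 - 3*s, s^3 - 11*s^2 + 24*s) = s^2 - 3*s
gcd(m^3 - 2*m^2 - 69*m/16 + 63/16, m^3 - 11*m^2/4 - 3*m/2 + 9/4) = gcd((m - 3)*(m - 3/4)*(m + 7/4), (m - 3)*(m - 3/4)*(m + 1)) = m^2 - 15*m/4 + 9/4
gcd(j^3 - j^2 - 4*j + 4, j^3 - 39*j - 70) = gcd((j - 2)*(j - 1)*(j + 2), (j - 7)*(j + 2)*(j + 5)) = j + 2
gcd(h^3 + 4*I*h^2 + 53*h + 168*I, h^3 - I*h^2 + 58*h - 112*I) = h^2 + I*h + 56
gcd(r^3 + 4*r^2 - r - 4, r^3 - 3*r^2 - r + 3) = r^2 - 1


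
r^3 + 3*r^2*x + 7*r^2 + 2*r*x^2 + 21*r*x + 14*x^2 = (r + 7)*(r + x)*(r + 2*x)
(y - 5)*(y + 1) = y^2 - 4*y - 5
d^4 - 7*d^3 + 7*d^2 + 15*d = d*(d - 5)*(d - 3)*(d + 1)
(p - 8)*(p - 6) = p^2 - 14*p + 48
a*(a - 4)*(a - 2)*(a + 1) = a^4 - 5*a^3 + 2*a^2 + 8*a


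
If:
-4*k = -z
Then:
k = z/4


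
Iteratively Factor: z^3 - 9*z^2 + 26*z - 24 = (z - 4)*(z^2 - 5*z + 6) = (z - 4)*(z - 2)*(z - 3)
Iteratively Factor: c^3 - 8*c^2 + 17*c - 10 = (c - 5)*(c^2 - 3*c + 2) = (c - 5)*(c - 1)*(c - 2)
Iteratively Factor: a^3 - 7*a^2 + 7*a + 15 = (a - 5)*(a^2 - 2*a - 3) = (a - 5)*(a - 3)*(a + 1)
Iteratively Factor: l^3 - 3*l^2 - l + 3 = (l - 3)*(l^2 - 1) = (l - 3)*(l - 1)*(l + 1)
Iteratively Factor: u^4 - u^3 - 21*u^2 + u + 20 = (u + 1)*(u^3 - 2*u^2 - 19*u + 20) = (u + 1)*(u + 4)*(u^2 - 6*u + 5) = (u - 5)*(u + 1)*(u + 4)*(u - 1)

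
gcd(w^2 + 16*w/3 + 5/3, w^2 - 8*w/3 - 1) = w + 1/3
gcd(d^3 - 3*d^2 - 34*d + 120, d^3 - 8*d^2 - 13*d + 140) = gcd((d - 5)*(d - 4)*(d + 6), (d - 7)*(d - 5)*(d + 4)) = d - 5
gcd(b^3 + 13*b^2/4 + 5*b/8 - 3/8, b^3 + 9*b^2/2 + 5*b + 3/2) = b^2 + 7*b/2 + 3/2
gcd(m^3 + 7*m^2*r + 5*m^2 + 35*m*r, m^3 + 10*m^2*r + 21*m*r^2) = m^2 + 7*m*r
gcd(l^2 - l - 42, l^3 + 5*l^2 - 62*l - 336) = l + 6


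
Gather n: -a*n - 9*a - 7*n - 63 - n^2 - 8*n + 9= -9*a - n^2 + n*(-a - 15) - 54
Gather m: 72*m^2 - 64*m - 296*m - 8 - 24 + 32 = 72*m^2 - 360*m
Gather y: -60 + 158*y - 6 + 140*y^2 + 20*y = 140*y^2 + 178*y - 66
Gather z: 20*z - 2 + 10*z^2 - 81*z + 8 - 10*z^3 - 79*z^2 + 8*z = -10*z^3 - 69*z^2 - 53*z + 6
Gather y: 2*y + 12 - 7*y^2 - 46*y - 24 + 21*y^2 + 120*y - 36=14*y^2 + 76*y - 48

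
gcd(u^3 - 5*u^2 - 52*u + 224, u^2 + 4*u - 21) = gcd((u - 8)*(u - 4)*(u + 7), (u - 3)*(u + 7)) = u + 7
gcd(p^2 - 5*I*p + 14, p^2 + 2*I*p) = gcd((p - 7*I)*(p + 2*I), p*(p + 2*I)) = p + 2*I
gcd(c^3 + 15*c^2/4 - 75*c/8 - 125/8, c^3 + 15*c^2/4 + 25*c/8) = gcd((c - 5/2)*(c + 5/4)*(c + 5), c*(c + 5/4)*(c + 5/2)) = c + 5/4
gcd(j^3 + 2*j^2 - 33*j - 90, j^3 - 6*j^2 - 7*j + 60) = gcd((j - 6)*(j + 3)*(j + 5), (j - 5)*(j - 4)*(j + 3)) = j + 3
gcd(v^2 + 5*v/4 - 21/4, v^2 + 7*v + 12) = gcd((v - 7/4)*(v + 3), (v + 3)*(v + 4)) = v + 3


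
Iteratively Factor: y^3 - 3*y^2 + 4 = (y - 2)*(y^2 - y - 2) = (y - 2)^2*(y + 1)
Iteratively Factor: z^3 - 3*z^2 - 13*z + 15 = (z + 3)*(z^2 - 6*z + 5) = (z - 5)*(z + 3)*(z - 1)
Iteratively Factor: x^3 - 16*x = (x + 4)*(x^2 - 4*x) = x*(x + 4)*(x - 4)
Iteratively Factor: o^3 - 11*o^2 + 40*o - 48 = (o - 4)*(o^2 - 7*o + 12) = (o - 4)^2*(o - 3)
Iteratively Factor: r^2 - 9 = (r - 3)*(r + 3)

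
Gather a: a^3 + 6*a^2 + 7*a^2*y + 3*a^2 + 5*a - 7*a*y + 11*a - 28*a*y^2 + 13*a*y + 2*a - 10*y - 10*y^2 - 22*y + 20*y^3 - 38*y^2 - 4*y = a^3 + a^2*(7*y + 9) + a*(-28*y^2 + 6*y + 18) + 20*y^3 - 48*y^2 - 36*y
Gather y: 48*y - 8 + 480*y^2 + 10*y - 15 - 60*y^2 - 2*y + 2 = 420*y^2 + 56*y - 21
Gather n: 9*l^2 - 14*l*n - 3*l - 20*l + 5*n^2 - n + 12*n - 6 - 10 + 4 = 9*l^2 - 23*l + 5*n^2 + n*(11 - 14*l) - 12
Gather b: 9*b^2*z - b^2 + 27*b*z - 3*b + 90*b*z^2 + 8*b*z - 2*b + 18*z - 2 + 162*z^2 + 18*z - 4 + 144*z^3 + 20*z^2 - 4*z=b^2*(9*z - 1) + b*(90*z^2 + 35*z - 5) + 144*z^3 + 182*z^2 + 32*z - 6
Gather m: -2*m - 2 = -2*m - 2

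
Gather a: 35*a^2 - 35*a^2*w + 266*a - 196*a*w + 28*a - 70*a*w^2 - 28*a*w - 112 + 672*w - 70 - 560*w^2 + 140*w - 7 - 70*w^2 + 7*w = a^2*(35 - 35*w) + a*(-70*w^2 - 224*w + 294) - 630*w^2 + 819*w - 189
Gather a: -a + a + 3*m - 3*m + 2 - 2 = 0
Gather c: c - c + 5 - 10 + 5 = 0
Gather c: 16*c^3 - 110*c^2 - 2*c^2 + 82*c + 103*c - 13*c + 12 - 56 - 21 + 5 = 16*c^3 - 112*c^2 + 172*c - 60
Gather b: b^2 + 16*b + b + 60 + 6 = b^2 + 17*b + 66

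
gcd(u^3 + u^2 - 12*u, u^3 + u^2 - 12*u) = u^3 + u^2 - 12*u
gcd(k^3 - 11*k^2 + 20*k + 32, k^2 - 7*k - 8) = k^2 - 7*k - 8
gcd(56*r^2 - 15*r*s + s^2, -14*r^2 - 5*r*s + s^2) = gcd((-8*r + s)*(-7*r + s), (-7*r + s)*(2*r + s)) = 7*r - s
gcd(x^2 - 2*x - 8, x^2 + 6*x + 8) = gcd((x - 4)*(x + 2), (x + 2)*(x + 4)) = x + 2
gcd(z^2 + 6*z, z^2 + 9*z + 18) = z + 6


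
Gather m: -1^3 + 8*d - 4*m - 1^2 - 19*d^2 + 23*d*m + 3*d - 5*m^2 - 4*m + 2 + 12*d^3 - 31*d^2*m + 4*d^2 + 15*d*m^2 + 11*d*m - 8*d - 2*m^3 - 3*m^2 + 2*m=12*d^3 - 15*d^2 + 3*d - 2*m^3 + m^2*(15*d - 8) + m*(-31*d^2 + 34*d - 6)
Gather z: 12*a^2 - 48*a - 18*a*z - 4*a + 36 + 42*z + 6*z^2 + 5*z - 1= 12*a^2 - 52*a + 6*z^2 + z*(47 - 18*a) + 35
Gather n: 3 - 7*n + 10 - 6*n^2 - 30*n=-6*n^2 - 37*n + 13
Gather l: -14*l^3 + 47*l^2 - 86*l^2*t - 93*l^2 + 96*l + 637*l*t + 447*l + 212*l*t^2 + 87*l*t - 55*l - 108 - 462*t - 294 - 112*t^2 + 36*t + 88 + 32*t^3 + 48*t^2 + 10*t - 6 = -14*l^3 + l^2*(-86*t - 46) + l*(212*t^2 + 724*t + 488) + 32*t^3 - 64*t^2 - 416*t - 320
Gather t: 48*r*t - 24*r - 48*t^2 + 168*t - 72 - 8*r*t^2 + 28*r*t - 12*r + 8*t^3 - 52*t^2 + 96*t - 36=-36*r + 8*t^3 + t^2*(-8*r - 100) + t*(76*r + 264) - 108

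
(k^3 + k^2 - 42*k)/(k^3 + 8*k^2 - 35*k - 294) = k/(k + 7)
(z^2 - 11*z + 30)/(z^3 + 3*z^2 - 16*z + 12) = (z^2 - 11*z + 30)/(z^3 + 3*z^2 - 16*z + 12)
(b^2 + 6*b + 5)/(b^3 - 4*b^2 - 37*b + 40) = (b + 1)/(b^2 - 9*b + 8)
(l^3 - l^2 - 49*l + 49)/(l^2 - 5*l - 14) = (l^2 + 6*l - 7)/(l + 2)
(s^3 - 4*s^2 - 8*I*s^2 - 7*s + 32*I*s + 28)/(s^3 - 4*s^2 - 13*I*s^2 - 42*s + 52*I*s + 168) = (s - I)/(s - 6*I)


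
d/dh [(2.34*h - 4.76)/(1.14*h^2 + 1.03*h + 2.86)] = (-2.6676*h^2 + 10.8528*h + 11.5952)/(1.2996*h^4 + 2.3484*h^3 + 7.5817*h^2 + 5.8916*h + 8.1796)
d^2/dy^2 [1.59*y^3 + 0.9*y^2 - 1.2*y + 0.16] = 9.54*y + 1.8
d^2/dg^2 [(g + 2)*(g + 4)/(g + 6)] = 16/(g^3 + 18*g^2 + 108*g + 216)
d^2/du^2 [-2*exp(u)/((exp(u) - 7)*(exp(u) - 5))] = 2*(-exp(4*u) - 12*exp(3*u) + 210*exp(2*u) - 420*exp(u) - 1225)*exp(u)/(exp(6*u) - 36*exp(5*u) + 537*exp(4*u) - 4248*exp(3*u) + 18795*exp(2*u) - 44100*exp(u) + 42875)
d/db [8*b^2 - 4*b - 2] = 16*b - 4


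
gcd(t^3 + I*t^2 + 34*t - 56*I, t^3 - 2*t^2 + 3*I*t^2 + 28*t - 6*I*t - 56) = t^2 + 3*I*t + 28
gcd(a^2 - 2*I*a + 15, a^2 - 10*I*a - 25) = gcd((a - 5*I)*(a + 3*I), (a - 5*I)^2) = a - 5*I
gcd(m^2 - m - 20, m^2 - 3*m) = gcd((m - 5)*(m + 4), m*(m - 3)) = 1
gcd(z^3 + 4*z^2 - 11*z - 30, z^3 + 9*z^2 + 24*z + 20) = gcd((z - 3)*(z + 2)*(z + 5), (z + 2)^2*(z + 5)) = z^2 + 7*z + 10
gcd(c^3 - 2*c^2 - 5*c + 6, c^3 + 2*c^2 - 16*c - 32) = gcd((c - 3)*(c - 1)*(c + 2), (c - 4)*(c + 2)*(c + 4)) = c + 2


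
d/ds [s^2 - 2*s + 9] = 2*s - 2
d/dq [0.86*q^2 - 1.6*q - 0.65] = 1.72*q - 1.6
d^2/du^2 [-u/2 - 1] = 0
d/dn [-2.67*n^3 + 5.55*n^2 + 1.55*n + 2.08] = -8.01*n^2 + 11.1*n + 1.55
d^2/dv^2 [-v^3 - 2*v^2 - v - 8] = -6*v - 4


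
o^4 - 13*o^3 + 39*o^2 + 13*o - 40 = (o - 8)*(o - 5)*(o - 1)*(o + 1)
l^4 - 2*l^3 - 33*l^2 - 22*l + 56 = (l - 7)*(l - 1)*(l + 2)*(l + 4)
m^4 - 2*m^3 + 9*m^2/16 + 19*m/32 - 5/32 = (m - 5/4)*(m - 1)*(m - 1/4)*(m + 1/2)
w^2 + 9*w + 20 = (w + 4)*(w + 5)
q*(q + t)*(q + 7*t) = q^3 + 8*q^2*t + 7*q*t^2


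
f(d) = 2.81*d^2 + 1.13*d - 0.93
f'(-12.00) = -66.31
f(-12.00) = 390.15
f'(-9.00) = -49.45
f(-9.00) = 216.51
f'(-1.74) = -8.65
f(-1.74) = 5.61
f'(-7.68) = -42.03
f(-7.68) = 156.13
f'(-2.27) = -11.63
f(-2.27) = 10.98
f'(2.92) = 17.54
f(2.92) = 26.33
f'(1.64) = 10.35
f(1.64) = 8.48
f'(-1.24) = -5.84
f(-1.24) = 1.99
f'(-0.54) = -1.90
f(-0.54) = -0.72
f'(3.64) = 21.59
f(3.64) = 40.41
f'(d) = 5.62*d + 1.13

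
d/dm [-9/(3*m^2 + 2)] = 54*m/(3*m^2 + 2)^2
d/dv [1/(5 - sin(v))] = cos(v)/(sin(v) - 5)^2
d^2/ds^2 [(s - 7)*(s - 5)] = 2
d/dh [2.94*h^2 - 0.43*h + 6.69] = 5.88*h - 0.43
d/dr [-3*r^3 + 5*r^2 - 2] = r*(10 - 9*r)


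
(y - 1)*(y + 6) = y^2 + 5*y - 6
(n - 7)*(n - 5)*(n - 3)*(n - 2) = n^4 - 17*n^3 + 101*n^2 - 247*n + 210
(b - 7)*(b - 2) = b^2 - 9*b + 14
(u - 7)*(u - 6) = u^2 - 13*u + 42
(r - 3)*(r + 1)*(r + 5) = r^3 + 3*r^2 - 13*r - 15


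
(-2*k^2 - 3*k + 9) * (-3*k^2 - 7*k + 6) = 6*k^4 + 23*k^3 - 18*k^2 - 81*k + 54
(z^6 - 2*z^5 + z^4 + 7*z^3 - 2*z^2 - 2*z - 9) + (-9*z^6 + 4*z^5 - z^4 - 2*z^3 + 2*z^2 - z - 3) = -8*z^6 + 2*z^5 + 5*z^3 - 3*z - 12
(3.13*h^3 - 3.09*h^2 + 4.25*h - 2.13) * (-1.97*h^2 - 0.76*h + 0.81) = -6.1661*h^5 + 3.7085*h^4 - 3.4888*h^3 - 1.5368*h^2 + 5.0613*h - 1.7253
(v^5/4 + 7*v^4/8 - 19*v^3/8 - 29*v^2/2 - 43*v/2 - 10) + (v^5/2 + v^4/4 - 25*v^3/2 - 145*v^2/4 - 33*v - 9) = 3*v^5/4 + 9*v^4/8 - 119*v^3/8 - 203*v^2/4 - 109*v/2 - 19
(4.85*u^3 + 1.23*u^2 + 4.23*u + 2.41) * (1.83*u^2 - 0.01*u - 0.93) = 8.8755*u^5 + 2.2024*u^4 + 3.2181*u^3 + 3.2241*u^2 - 3.958*u - 2.2413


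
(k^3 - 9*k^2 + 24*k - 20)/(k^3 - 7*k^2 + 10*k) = (k - 2)/k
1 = 1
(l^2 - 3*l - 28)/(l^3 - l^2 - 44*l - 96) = (l - 7)/(l^2 - 5*l - 24)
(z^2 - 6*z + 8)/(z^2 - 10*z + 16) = (z - 4)/(z - 8)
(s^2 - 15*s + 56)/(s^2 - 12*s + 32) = (s - 7)/(s - 4)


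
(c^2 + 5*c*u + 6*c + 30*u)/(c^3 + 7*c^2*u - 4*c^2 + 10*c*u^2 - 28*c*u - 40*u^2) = (c + 6)/(c^2 + 2*c*u - 4*c - 8*u)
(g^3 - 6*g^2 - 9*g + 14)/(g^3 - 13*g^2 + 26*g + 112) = (g - 1)/(g - 8)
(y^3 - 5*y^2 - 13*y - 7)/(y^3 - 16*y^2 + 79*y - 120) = (y^3 - 5*y^2 - 13*y - 7)/(y^3 - 16*y^2 + 79*y - 120)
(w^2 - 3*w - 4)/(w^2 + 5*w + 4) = (w - 4)/(w + 4)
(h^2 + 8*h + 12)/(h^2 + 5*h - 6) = (h + 2)/(h - 1)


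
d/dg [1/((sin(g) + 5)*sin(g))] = -(2*sin(g) + 5)*cos(g)/((sin(g) + 5)^2*sin(g)^2)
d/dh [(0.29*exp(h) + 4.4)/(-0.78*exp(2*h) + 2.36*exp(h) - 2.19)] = (0.2262*exp(2*h) + 6.864*exp(h) - 11.0191)*exp(h)/(0.6084*exp(4*h) - 3.6816*exp(3*h) + 8.986*exp(2*h) - 10.3368*exp(h) + 4.7961)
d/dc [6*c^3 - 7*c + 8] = 18*c^2 - 7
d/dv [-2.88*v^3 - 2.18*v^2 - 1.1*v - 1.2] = -8.64*v^2 - 4.36*v - 1.1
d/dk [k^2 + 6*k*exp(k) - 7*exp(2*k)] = 6*k*exp(k) + 2*k - 14*exp(2*k) + 6*exp(k)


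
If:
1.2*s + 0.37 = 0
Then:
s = -0.31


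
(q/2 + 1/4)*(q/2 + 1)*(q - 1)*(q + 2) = q^4/4 + 7*q^3/8 + 3*q^2/8 - q - 1/2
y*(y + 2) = y^2 + 2*y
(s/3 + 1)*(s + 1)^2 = s^3/3 + 5*s^2/3 + 7*s/3 + 1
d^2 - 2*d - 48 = (d - 8)*(d + 6)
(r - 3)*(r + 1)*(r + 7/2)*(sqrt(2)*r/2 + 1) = sqrt(2)*r^4/2 + r^3 + 3*sqrt(2)*r^3/4 - 5*sqrt(2)*r^2 + 3*r^2/2 - 10*r - 21*sqrt(2)*r/4 - 21/2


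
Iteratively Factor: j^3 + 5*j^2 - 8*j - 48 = (j - 3)*(j^2 + 8*j + 16) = (j - 3)*(j + 4)*(j + 4)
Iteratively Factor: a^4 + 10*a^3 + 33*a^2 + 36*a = (a + 3)*(a^3 + 7*a^2 + 12*a) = (a + 3)^2*(a^2 + 4*a) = (a + 3)^2*(a + 4)*(a)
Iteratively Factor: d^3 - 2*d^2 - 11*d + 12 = (d + 3)*(d^2 - 5*d + 4) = (d - 4)*(d + 3)*(d - 1)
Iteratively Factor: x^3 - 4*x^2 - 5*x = (x + 1)*(x^2 - 5*x) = x*(x + 1)*(x - 5)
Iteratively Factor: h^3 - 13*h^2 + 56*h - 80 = (h - 4)*(h^2 - 9*h + 20) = (h - 4)^2*(h - 5)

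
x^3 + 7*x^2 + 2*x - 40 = (x - 2)*(x + 4)*(x + 5)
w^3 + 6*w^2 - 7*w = w*(w - 1)*(w + 7)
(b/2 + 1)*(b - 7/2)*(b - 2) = b^3/2 - 7*b^2/4 - 2*b + 7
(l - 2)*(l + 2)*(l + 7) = l^3 + 7*l^2 - 4*l - 28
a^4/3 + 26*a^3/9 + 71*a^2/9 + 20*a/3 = a*(a/3 + 1)*(a + 5/3)*(a + 4)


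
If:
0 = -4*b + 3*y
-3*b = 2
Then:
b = -2/3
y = -8/9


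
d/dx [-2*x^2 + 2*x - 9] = 2 - 4*x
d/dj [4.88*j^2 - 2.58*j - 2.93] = 9.76*j - 2.58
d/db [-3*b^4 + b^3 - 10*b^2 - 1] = b*(-12*b^2 + 3*b - 20)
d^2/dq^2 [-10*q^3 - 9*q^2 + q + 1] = -60*q - 18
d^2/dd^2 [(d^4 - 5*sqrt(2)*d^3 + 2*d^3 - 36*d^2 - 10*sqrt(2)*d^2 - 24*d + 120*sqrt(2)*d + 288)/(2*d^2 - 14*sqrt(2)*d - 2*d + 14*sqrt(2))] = (d^6 - 21*sqrt(2)*d^5 - 3*d^5 + 63*sqrt(2)*d^4 + 297*d^4 - 679*sqrt(2)*d^3 - 856*d^3 + 1494*d^2 + 2184*sqrt(2)*d^2 - 7014*sqrt(2)*d - 5316*d + 12628*sqrt(2) + 24312)/(d^6 - 21*sqrt(2)*d^5 - 3*d^5 + 63*sqrt(2)*d^4 + 297*d^4 - 749*sqrt(2)*d^3 - 883*d^3 + 882*d^2 + 2079*sqrt(2)*d^2 - 2058*sqrt(2)*d - 294*d + 686*sqrt(2))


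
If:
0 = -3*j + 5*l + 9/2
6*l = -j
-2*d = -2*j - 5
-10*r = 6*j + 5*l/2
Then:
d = 169/46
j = 27/23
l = -9/46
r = -603/920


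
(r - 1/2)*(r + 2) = r^2 + 3*r/2 - 1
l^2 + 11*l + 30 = (l + 5)*(l + 6)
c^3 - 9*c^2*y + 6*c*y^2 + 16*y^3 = (c - 8*y)*(c - 2*y)*(c + y)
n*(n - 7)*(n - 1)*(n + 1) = n^4 - 7*n^3 - n^2 + 7*n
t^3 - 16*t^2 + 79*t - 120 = (t - 8)*(t - 5)*(t - 3)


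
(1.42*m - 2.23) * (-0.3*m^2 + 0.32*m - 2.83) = -0.426*m^3 + 1.1234*m^2 - 4.7322*m + 6.3109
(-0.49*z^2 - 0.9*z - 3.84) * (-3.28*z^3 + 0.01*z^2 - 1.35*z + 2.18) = 1.6072*z^5 + 2.9471*z^4 + 13.2477*z^3 + 0.1084*z^2 + 3.222*z - 8.3712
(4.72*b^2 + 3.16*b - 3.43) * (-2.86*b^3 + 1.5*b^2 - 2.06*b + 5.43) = -13.4992*b^5 - 1.9576*b^4 + 4.8266*b^3 + 13.975*b^2 + 24.2246*b - 18.6249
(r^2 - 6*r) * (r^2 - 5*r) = r^4 - 11*r^3 + 30*r^2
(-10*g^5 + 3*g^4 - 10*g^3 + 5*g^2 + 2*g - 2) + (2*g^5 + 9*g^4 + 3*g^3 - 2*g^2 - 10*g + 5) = -8*g^5 + 12*g^4 - 7*g^3 + 3*g^2 - 8*g + 3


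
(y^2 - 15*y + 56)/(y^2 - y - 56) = (y - 7)/(y + 7)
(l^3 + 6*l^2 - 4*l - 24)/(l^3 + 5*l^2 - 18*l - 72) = (l^2 - 4)/(l^2 - l - 12)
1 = 1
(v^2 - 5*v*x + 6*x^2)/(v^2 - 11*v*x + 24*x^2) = (-v + 2*x)/(-v + 8*x)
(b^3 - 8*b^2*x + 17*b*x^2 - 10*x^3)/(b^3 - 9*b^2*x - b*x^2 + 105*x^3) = (-b^2 + 3*b*x - 2*x^2)/(-b^2 + 4*b*x + 21*x^2)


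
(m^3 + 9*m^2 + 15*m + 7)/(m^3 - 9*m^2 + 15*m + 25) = (m^2 + 8*m + 7)/(m^2 - 10*m + 25)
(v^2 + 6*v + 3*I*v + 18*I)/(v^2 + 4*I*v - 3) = (v + 6)/(v + I)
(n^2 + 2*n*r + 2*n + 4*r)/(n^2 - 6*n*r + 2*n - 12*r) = (-n - 2*r)/(-n + 6*r)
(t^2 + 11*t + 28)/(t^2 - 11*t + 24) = (t^2 + 11*t + 28)/(t^2 - 11*t + 24)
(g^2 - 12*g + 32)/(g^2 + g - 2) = (g^2 - 12*g + 32)/(g^2 + g - 2)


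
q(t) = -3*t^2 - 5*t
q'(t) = -6*t - 5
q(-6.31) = -87.90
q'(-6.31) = 32.86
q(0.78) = -5.73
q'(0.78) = -9.68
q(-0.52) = 1.79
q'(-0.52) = -1.88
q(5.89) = -133.53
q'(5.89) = -40.34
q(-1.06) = 1.93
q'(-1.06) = 1.36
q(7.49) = -205.75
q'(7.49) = -49.94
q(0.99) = -7.89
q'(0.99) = -10.94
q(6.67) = -166.82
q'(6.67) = -45.02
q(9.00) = -288.00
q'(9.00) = -59.00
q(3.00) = -42.00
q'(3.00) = -23.00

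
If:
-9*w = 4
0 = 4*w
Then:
No Solution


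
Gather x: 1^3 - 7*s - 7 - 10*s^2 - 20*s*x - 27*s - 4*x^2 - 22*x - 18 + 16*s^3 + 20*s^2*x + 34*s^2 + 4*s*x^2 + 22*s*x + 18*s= 16*s^3 + 24*s^2 - 16*s + x^2*(4*s - 4) + x*(20*s^2 + 2*s - 22) - 24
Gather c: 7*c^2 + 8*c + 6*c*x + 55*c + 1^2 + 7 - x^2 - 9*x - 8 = 7*c^2 + c*(6*x + 63) - x^2 - 9*x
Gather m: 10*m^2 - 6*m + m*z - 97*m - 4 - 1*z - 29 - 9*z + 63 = 10*m^2 + m*(z - 103) - 10*z + 30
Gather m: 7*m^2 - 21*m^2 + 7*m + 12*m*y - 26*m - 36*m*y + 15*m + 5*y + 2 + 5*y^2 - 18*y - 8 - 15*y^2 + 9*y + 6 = -14*m^2 + m*(-24*y - 4) - 10*y^2 - 4*y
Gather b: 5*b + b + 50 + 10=6*b + 60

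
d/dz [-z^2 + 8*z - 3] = 8 - 2*z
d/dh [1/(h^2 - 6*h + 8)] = 2*(3 - h)/(h^2 - 6*h + 8)^2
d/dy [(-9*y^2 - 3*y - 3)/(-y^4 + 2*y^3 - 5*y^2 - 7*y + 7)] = 3*(-6*y^5 + 3*y^4 + 22*y^2 - 52*y - 14)/(y^8 - 4*y^7 + 14*y^6 - 6*y^5 - 17*y^4 + 98*y^3 - 21*y^2 - 98*y + 49)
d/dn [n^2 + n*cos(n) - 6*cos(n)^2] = -n*sin(n) + 2*n + 6*sin(2*n) + cos(n)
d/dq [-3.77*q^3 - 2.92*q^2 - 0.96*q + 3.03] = -11.31*q^2 - 5.84*q - 0.96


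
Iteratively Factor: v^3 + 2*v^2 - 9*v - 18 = (v + 2)*(v^2 - 9) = (v - 3)*(v + 2)*(v + 3)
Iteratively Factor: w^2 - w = (w - 1)*(w)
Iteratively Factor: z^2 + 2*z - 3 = (z + 3)*(z - 1)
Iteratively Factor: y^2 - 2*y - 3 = (y - 3)*(y + 1)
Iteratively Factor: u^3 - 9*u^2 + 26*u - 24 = (u - 2)*(u^2 - 7*u + 12) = (u - 3)*(u - 2)*(u - 4)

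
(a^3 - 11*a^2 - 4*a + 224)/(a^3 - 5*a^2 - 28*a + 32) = (a - 7)/(a - 1)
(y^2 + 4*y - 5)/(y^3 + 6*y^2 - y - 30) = (y - 1)/(y^2 + y - 6)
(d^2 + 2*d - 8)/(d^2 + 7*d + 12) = (d - 2)/(d + 3)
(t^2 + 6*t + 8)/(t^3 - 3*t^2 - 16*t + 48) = (t + 2)/(t^2 - 7*t + 12)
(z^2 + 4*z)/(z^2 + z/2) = 2*(z + 4)/(2*z + 1)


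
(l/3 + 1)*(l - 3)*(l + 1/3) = l^3/3 + l^2/9 - 3*l - 1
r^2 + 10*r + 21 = (r + 3)*(r + 7)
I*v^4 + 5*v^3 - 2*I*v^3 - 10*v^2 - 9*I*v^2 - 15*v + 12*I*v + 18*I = (v - 3)*(v - 3*I)*(v - 2*I)*(I*v + I)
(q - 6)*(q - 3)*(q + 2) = q^3 - 7*q^2 + 36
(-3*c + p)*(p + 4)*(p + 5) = -3*c*p^2 - 27*c*p - 60*c + p^3 + 9*p^2 + 20*p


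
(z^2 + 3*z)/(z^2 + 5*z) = (z + 3)/(z + 5)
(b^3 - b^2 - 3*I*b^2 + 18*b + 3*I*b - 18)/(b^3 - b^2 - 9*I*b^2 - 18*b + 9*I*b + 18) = (b + 3*I)/(b - 3*I)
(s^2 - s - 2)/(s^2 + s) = (s - 2)/s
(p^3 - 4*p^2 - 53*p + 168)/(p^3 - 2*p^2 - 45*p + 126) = (p - 8)/(p - 6)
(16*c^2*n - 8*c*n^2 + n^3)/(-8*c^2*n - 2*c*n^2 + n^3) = (-4*c + n)/(2*c + n)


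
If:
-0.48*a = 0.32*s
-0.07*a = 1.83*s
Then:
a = 0.00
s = 0.00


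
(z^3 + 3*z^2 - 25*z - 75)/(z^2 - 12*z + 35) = (z^2 + 8*z + 15)/(z - 7)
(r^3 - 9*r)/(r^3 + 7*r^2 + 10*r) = (r^2 - 9)/(r^2 + 7*r + 10)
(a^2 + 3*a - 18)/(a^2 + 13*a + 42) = (a - 3)/(a + 7)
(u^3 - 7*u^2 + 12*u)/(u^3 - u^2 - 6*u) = (u - 4)/(u + 2)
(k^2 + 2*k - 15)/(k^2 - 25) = (k - 3)/(k - 5)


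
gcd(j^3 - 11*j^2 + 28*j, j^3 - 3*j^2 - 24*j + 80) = j - 4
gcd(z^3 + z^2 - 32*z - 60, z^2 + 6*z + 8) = z + 2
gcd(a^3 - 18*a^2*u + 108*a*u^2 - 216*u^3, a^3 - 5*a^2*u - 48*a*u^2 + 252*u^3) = a^2 - 12*a*u + 36*u^2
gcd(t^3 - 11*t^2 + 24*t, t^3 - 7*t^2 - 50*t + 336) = t - 8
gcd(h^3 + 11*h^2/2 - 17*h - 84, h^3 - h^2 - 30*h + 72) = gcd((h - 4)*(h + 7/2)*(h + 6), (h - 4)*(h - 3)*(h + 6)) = h^2 + 2*h - 24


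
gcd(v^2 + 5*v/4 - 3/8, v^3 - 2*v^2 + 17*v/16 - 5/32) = v - 1/4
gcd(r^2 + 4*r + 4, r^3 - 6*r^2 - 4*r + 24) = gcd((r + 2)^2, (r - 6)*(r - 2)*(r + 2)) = r + 2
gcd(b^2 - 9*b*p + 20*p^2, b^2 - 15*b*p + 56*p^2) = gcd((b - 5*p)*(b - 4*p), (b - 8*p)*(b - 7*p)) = 1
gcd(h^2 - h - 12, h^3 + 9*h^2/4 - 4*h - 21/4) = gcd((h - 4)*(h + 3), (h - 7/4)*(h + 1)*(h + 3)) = h + 3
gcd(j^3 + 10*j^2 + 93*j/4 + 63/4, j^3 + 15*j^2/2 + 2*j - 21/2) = j^2 + 17*j/2 + 21/2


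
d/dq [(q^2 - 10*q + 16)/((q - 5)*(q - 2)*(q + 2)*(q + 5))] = 2*(-q^3 + 11*q^2 + 16*q - 125)/(q^6 + 4*q^5 - 46*q^4 - 200*q^3 + 425*q^2 + 2500*q + 2500)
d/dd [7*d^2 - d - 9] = 14*d - 1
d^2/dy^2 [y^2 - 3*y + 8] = 2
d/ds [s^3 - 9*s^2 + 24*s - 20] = 3*s^2 - 18*s + 24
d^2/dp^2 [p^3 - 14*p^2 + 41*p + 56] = 6*p - 28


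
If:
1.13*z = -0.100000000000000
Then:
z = -0.09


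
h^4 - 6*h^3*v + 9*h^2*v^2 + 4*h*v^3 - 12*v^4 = (h - 3*v)*(h - 2*v)^2*(h + v)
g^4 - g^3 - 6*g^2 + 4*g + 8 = (g - 2)^2*(g + 1)*(g + 2)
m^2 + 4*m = m*(m + 4)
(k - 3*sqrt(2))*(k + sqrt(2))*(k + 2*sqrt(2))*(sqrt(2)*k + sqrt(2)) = sqrt(2)*k^4 + sqrt(2)*k^3 - 14*sqrt(2)*k^2 - 24*k - 14*sqrt(2)*k - 24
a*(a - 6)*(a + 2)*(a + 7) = a^4 + 3*a^3 - 40*a^2 - 84*a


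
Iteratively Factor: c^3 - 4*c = (c)*(c^2 - 4) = c*(c - 2)*(c + 2)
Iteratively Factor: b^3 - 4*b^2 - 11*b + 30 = (b - 5)*(b^2 + b - 6) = (b - 5)*(b + 3)*(b - 2)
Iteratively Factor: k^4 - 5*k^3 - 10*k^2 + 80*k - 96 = (k + 4)*(k^3 - 9*k^2 + 26*k - 24) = (k - 3)*(k + 4)*(k^2 - 6*k + 8) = (k - 3)*(k - 2)*(k + 4)*(k - 4)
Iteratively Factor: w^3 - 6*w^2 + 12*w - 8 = (w - 2)*(w^2 - 4*w + 4) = (w - 2)^2*(w - 2)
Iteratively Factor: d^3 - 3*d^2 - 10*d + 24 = (d - 4)*(d^2 + d - 6) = (d - 4)*(d - 2)*(d + 3)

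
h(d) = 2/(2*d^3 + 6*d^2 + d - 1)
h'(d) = 2*(-6*d^2 - 12*d - 1)/(2*d^3 + 6*d^2 + d - 1)^2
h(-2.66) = 1.74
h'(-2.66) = -17.40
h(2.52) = 0.03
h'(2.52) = -0.03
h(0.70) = 0.60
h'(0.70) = -2.23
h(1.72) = 0.07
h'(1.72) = -0.10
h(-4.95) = -0.02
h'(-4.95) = -0.02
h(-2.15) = 0.42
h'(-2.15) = -0.26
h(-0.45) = -4.79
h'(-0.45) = 36.59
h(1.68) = 0.07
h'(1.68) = -0.10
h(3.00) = 0.02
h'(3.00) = -0.02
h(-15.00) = 0.00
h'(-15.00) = 0.00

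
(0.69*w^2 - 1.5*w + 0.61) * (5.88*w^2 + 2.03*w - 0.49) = 4.0572*w^4 - 7.4193*w^3 + 0.2037*w^2 + 1.9733*w - 0.2989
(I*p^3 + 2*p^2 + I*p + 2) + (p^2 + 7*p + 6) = I*p^3 + 3*p^2 + 7*p + I*p + 8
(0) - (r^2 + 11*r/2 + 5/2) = -r^2 - 11*r/2 - 5/2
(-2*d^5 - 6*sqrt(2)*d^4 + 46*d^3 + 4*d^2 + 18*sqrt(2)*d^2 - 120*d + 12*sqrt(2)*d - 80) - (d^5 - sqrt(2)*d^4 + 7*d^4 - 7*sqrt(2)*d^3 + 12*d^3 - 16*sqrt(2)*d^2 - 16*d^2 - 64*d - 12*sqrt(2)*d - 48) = -3*d^5 - 5*sqrt(2)*d^4 - 7*d^4 + 7*sqrt(2)*d^3 + 34*d^3 + 20*d^2 + 34*sqrt(2)*d^2 - 56*d + 24*sqrt(2)*d - 32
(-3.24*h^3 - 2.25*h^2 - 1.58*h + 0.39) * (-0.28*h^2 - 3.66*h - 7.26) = 0.9072*h^5 + 12.4884*h^4 + 32.1998*h^3 + 22.0086*h^2 + 10.0434*h - 2.8314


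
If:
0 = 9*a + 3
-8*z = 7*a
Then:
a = -1/3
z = 7/24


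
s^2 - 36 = (s - 6)*(s + 6)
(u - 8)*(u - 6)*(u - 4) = u^3 - 18*u^2 + 104*u - 192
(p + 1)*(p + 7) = p^2 + 8*p + 7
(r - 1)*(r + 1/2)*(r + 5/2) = r^3 + 2*r^2 - 7*r/4 - 5/4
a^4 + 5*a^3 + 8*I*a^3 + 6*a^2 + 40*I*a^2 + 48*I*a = a*(a + 2)*(a + 3)*(a + 8*I)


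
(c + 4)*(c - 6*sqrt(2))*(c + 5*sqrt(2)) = c^3 - sqrt(2)*c^2 + 4*c^2 - 60*c - 4*sqrt(2)*c - 240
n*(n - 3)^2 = n^3 - 6*n^2 + 9*n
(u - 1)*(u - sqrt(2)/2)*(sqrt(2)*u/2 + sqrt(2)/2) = sqrt(2)*u^3/2 - u^2/2 - sqrt(2)*u/2 + 1/2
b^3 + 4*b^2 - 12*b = b*(b - 2)*(b + 6)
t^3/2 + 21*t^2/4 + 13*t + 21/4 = (t/2 + 1/4)*(t + 3)*(t + 7)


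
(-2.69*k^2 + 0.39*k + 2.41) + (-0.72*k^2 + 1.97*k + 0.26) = -3.41*k^2 + 2.36*k + 2.67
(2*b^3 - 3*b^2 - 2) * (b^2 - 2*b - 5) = 2*b^5 - 7*b^4 - 4*b^3 + 13*b^2 + 4*b + 10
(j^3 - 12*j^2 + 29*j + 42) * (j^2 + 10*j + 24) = j^5 - 2*j^4 - 67*j^3 + 44*j^2 + 1116*j + 1008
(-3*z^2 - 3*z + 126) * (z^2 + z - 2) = -3*z^4 - 6*z^3 + 129*z^2 + 132*z - 252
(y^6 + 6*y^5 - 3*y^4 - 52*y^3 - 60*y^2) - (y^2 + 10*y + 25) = y^6 + 6*y^5 - 3*y^4 - 52*y^3 - 61*y^2 - 10*y - 25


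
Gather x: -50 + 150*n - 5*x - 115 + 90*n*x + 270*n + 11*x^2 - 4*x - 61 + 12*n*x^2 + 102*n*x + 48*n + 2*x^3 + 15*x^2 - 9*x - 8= 468*n + 2*x^3 + x^2*(12*n + 26) + x*(192*n - 18) - 234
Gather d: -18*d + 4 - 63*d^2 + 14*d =-63*d^2 - 4*d + 4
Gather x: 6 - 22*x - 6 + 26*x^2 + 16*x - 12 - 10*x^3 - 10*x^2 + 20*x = -10*x^3 + 16*x^2 + 14*x - 12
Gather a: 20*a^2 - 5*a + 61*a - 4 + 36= 20*a^2 + 56*a + 32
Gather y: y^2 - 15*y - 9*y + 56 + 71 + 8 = y^2 - 24*y + 135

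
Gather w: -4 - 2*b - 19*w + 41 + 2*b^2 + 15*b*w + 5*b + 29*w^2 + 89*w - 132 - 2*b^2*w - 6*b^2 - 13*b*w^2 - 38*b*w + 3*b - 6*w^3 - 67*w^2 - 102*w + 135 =-4*b^2 + 6*b - 6*w^3 + w^2*(-13*b - 38) + w*(-2*b^2 - 23*b - 32) + 40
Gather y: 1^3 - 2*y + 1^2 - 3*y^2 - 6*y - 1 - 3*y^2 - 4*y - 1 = -6*y^2 - 12*y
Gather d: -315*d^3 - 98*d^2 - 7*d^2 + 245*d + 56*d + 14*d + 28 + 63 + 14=-315*d^3 - 105*d^2 + 315*d + 105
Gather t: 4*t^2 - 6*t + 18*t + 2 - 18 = 4*t^2 + 12*t - 16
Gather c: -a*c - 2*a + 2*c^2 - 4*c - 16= -2*a + 2*c^2 + c*(-a - 4) - 16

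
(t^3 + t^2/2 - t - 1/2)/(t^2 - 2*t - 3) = (2*t^2 - t - 1)/(2*(t - 3))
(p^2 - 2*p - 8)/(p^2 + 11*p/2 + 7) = 2*(p - 4)/(2*p + 7)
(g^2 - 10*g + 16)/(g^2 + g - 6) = (g - 8)/(g + 3)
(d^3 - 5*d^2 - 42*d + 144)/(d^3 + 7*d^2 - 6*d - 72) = (d - 8)/(d + 4)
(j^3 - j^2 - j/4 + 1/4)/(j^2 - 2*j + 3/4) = (2*j^2 - j - 1)/(2*j - 3)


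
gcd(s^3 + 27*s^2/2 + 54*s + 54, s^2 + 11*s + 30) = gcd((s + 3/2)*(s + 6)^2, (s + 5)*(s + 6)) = s + 6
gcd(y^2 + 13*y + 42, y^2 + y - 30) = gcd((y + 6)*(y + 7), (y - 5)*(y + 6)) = y + 6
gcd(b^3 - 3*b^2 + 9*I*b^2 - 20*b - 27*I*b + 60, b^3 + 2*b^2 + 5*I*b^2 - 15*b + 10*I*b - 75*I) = b^2 + b*(-3 + 5*I) - 15*I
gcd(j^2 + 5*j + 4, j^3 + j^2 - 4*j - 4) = j + 1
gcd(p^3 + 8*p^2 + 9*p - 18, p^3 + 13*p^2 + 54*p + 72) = p^2 + 9*p + 18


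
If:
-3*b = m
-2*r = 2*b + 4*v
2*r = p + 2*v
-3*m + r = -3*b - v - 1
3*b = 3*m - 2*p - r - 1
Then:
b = -13/147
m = 13/49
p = 2/147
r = 5/147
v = 4/147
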